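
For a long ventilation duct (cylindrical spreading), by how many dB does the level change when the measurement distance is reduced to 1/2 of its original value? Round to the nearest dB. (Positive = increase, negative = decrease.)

+3 dB

Line-source spreading: ΔL = −10·log₁₀(r₂/r₁).
ΔL = −10·log₁₀(0.5) = +3.01 dB.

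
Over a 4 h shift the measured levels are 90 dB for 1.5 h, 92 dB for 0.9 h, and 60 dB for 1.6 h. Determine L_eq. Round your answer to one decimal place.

The energy average is taken in the linear domain: L_eq = 10·log₁₀[(Σ tᵢ·10^(Lᵢ/10))/T], T = 4 h.
Σ tᵢ·10^(Lᵢ/10) = 1.5·10^(90/10) + 0.9·10^(92/10) + 1.6·10^(60/10) = 2.928e+09.
L_eq = 10·log₁₀(2.928e+09/4) = 88.65 dB.

88.6 dB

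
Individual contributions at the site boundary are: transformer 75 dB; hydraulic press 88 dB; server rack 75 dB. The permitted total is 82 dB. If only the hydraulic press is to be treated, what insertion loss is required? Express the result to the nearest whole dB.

Fixed contribution from the other sources: Σ 10^(L/10) = 10^(75/10) + 10^(75/10) = 6.325e+07 (78.01 dB).
The limit corresponds to 10^(82/10) = 1.585e+08; subtracting the fixed part leaves 9.524e+07 for the hydraulic press, i.e. 79.79 dB.
Required insertion loss = 88 − 79.79 = 8.21 dB.

8 dB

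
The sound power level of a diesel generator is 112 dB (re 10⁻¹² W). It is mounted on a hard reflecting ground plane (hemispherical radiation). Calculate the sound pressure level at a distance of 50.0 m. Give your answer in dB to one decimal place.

The power spreads over a hemisphere of area 2π·r², so L_p = L_w − 10·log₁₀(2π·r²).
2π·r² = 1.571e+04 m², 10·log₁₀ of that is 41.961 dB.
L_p = 112 − 41.961 = 70.04 dB.

70.0 dB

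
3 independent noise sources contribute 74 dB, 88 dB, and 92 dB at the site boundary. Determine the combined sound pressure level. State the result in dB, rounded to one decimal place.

Incoherent sources combine by intensity addition: L_total = 10·log₁₀(Σ 10^(L_i/10)).
Σ 10^(L/10) = 10^(74/10) + 10^(88/10) + 10^(92/10) = 2.241e+09.
L_total = 10·log₁₀(2.241e+09) = 93.50 dB.

93.5 dB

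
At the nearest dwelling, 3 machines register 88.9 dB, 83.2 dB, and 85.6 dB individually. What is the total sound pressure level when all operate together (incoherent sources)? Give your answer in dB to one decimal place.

91.3 dB

For uncorrelated sources the intensities add, so convert each level to linear form, sum, and take 10·log₁₀ of the total.
Σ 10^(L/10) = 10^(88.9/10) + 10^(83.2/10) + 10^(85.6/10) = 1.348e+09.
L_total = 10·log₁₀(1.348e+09) = 91.30 dB.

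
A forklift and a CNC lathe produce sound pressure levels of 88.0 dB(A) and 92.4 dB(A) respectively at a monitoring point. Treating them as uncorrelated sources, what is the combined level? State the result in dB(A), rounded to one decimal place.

For uncorrelated sources the intensities add, so convert each level to linear form, sum, and take 10·log₁₀ of the total.
Σ 10^(L/10) = 10^(88.0/10) + 10^(92.4/10) = 2.369e+09.
L_total = 10·log₁₀(2.369e+09) = 93.75 dB(A).

93.7 dB(A)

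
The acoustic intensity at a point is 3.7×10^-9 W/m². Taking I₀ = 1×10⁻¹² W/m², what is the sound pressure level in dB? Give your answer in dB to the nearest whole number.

36 dB

L = 10·log₁₀(I/I₀) = 10·log₁₀(3.7×10^-9/10⁻¹²) = 10·log₁₀(3.7×10^3).
L = 10·(0.5682 + 3) = 35.68 dB.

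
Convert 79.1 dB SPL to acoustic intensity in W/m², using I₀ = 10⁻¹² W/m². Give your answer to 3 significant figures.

L = 10·log₁₀(I/I₀) ⇒ I = I₀·10^(L/10) = 10⁻¹² × 10^7.91.

8.13e-05 W/m²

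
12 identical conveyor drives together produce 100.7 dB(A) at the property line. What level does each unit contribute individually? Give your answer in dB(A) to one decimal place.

89.9 dB(A)

12 equal contributions raise the level by 10·log₁₀ 12 = 10.792 dB, so each unit alone gives 100.7 − 10.792.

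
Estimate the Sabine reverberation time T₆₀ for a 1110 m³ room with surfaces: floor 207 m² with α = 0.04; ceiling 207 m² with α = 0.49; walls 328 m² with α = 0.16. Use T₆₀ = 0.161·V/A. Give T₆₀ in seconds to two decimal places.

Summing Sᵢαᵢ: 207·0.04 + 207·0.49 + 328·0.16 = 162.19 m².
T₆₀ = 0.161·V/A = 0.161·1110/162.19 = 1.102 s.

1.10 s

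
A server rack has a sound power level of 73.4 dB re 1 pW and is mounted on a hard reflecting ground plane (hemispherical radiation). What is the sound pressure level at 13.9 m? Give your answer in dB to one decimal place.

42.6 dB

The power spreads over a hemisphere of area 2π·r², so L_p = L_w − 10·log₁₀(2π·r²).
2π·r² = 1214 m², 10·log₁₀ of that is 30.842 dB.
L_p = 73.4 − 30.842 = 42.56 dB.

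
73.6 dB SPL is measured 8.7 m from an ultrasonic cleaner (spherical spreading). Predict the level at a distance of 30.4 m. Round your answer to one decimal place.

For a point source, L₂ = L₁ − 20·log₁₀(r₂/r₁).
L₂ = 73.6 − 20·log₁₀(30.4/8.7) = 73.6 − 10.867 = 62.73 dB SPL.

62.7 dB SPL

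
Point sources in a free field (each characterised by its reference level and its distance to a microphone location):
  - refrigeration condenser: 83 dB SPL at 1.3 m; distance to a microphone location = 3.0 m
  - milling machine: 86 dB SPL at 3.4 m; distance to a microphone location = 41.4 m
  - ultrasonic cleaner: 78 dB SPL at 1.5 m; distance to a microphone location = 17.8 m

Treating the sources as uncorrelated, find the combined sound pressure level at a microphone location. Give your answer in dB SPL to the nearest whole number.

Propagate each source to the receiver with L = L_ref − 20·log₁₀(r/r_ref), then add intensities.
refrigeration condenser: 83 − 20·log₁₀(3.0/1.3) = 83 − 7.26 = 75.74 dB SPL.
milling machine: 86 − 20·log₁₀(41.4/3.4) = 86 − 21.71 = 64.29 dB SPL.
ultrasonic cleaner: 78 − 20·log₁₀(17.8/1.5) = 78 − 21.49 = 56.51 dB SPL.
Σ 10^(L/10) = 4.060e+07 → L_total = 10·log₁₀(4.060e+07) = 76.09 dB SPL.

76 dB SPL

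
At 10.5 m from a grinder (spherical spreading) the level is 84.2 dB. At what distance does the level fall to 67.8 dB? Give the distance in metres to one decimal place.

69.4 m

The 16.4 dB drop corresponds to a distance ratio of 10^(16.4/20) for a point source.
r₂ = 10.5·10^((84.2−67.8)/20) = 10.5·10^(16.4/20) = 69.37 m.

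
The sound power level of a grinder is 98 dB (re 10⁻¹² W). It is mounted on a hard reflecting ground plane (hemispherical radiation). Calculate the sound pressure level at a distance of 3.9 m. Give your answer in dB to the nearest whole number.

78 dB

L_p = L_w − 10·log₁₀(2π·r²) with r = 3.9 m.
2π·r² = 95.57 m², 10·log₁₀ of that is 19.803 dB.
L_p = 98 − 19.803 = 78.20 dB.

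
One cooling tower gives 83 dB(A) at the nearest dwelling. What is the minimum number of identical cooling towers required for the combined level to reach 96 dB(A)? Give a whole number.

20

Need L₁ + 10·log₁₀ N ≥ 96, i.e. log₁₀ N ≥ 1.30.
N ≥ 10^(13.0/10) = 19.953, so N = 20.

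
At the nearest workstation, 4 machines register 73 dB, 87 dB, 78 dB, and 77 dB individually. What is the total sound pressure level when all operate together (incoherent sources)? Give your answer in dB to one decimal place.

88.0 dB

Incoherent sources combine by intensity addition: L_total = 10·log₁₀(Σ 10^(L_i/10)).
Σ 10^(L/10) = 10^(73/10) + 10^(87/10) + 10^(78/10) + 10^(77/10) = 6.344e+08.
L_total = 10·log₁₀(6.344e+08) = 88.02 dB.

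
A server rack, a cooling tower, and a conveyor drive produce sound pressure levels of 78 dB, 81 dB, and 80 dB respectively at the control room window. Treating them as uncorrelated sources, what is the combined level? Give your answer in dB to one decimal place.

84.6 dB

Incoherent sources combine by intensity addition: L_total = 10·log₁₀(Σ 10^(L_i/10)).
Σ 10^(L/10) = 10^(78/10) + 10^(81/10) + 10^(80/10) = 2.890e+08.
L_total = 10·log₁₀(2.890e+08) = 84.61 dB.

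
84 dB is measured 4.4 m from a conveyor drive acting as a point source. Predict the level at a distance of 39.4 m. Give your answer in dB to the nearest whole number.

For a point source, L₂ = L₁ − 20·log₁₀(r₂/r₁).
L₂ = 84 − 20·log₁₀(39.4/4.4) = 84 − 19.041 = 64.96 dB.

65 dB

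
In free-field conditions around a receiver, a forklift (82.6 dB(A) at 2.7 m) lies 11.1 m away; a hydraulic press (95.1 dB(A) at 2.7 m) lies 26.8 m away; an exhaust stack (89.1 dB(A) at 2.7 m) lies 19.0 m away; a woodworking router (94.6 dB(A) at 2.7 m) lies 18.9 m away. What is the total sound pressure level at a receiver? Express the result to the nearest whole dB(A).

81 dB(A)

Propagate each source to the receiver with L = L_ref − 20·log₁₀(r/r_ref), then add intensities.
forklift: 82.6 − 20·log₁₀(11.1/2.7) = 82.6 − 12.28 = 70.32 dB(A).
hydraulic press: 95.1 − 20·log₁₀(26.8/2.7) = 95.1 − 19.94 = 75.16 dB(A).
exhaust stack: 89.1 − 20·log₁₀(19.0/2.7) = 89.1 − 16.95 = 72.15 dB(A).
woodworking router: 94.6 − 20·log₁₀(18.9/2.7) = 94.6 − 16.90 = 77.70 dB(A).
Σ 10^(L/10) = 1.189e+08 → L_total = 10·log₁₀(1.189e+08) = 80.75 dB(A).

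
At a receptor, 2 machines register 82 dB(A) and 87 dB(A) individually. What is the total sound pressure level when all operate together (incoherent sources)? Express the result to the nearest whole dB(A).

88 dB(A)

Incoherent sources combine by intensity addition: L_total = 10·log₁₀(Σ 10^(L_i/10)).
Σ 10^(L/10) = 10^(82/10) + 10^(87/10) = 6.597e+08.
L_total = 10·log₁₀(6.597e+08) = 88.19 dB(A).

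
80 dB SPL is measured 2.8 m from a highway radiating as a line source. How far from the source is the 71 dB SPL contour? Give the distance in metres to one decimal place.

22.2 m

Line-source spreading drops the level by 10·log₁₀(r₂/r₁); inverting, r₂/r₁ = 10^(ΔL/10).
r₂ = 2.8·10^((80−71)/10) = 2.8·10^(9.0/10) = 22.24 m.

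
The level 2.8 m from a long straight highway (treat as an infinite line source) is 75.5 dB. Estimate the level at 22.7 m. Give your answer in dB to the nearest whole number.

Line-source attenuation: ΔL = 10·log₁₀(r₂/r₁) = 10·log₁₀(22.7/2.8) = 9.089 dB.
L₂ = 75.5 − 10·log₁₀(22.7/2.8) = 75.5 − 9.089 = 66.41 dB.

66 dB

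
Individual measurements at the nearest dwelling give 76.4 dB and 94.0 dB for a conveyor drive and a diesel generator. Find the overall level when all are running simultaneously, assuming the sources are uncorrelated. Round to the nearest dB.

94 dB

Incoherent sources combine by intensity addition: L_total = 10·log₁₀(Σ 10^(L_i/10)).
Σ 10^(L/10) = 10^(76.4/10) + 10^(94.0/10) = 2.556e+09.
L_total = 10·log₁₀(2.556e+09) = 94.07 dB.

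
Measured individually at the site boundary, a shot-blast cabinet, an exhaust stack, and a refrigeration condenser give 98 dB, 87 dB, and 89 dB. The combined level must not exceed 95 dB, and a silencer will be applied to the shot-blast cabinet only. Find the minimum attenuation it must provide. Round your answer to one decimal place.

Everything except the shot-blast cabinet sums to 10^(87/10) + 10^(89/10) = 1.296e+09 in linear terms, 91.12 dB.
The limit corresponds to 10^(95/10) = 3.162e+09; subtracting the fixed part leaves 1.867e+09 for the shot-blast cabinet, i.e. 92.71 dB.
So the shot-blast cabinet must be reduced from 98 to 92.71 dB: IL = 5.29 dB.

5.3 dB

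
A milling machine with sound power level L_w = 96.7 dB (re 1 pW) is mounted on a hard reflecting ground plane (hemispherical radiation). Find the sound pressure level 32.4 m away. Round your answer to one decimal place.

58.5 dB

Free-field hemispherical radiation: L_p = L_w − 10·log₁₀(2π·r²), r = 32.4 m.
2π·r² = 6596 m², 10·log₁₀ of that is 38.193 dB.
L_p = 96.7 − 38.193 = 58.51 dB.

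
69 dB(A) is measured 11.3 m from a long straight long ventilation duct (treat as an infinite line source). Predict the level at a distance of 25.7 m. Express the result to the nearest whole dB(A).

For a line source, L₂ = L₁ − 10·log₁₀(r₂/r₁).
L₂ = 69 − 10·log₁₀(25.7/11.3) = 69 − 3.569 = 65.43 dB(A).

65 dB(A)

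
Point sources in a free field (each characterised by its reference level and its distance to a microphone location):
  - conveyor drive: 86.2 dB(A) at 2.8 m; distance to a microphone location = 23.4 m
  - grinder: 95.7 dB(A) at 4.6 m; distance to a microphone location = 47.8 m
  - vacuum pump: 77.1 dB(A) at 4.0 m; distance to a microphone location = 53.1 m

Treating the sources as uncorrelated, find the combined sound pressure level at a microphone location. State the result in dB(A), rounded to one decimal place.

76.1 dB(A)

Propagate each source to the receiver with L = L_ref − 20·log₁₀(r/r_ref), then add intensities.
conveyor drive: 86.2 − 20·log₁₀(23.4/2.8) = 86.2 − 18.44 = 67.76 dB(A).
grinder: 95.7 − 20·log₁₀(47.8/4.6) = 95.7 − 20.33 = 75.37 dB(A).
vacuum pump: 77.1 − 20·log₁₀(53.1/4.0) = 77.1 − 22.46 = 54.64 dB(A).
Σ 10^(L/10) = 4.067e+07 → L_total = 10·log₁₀(4.067e+07) = 76.09 dB(A).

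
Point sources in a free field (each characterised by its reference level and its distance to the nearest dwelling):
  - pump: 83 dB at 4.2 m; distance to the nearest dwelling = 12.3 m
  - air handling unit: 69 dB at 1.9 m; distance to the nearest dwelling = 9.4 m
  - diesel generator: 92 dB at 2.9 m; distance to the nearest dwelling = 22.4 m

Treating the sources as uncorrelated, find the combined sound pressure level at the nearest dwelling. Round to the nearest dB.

Propagate each source to the receiver with L = L_ref − 20·log₁₀(r/r_ref), then add intensities.
pump: 83 − 20·log₁₀(12.3/4.2) = 83 − 9.33 = 73.67 dB.
air handling unit: 69 − 20·log₁₀(9.4/1.9) = 69 − 13.89 = 55.11 dB.
diesel generator: 92 − 20·log₁₀(22.4/2.9) = 92 − 17.76 = 74.24 dB.
Σ 10^(L/10) = 5.015e+07 → L_total = 10·log₁₀(5.015e+07) = 77.00 dB.

77 dB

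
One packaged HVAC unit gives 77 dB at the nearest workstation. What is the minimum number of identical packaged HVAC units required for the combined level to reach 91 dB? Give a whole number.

26

N identical sources give L₁ + 10·log₁₀ N, so require 10·log₁₀ N ≥ 91 − 77 = 14.0 dB.
N ≥ 10^(14.0/10) = 25.119, so N = 26.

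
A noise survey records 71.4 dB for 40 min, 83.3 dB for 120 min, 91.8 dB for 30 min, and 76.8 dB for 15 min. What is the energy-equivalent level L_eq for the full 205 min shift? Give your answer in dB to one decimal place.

Weight each interval's intensity by its duration and average over T = 205 min:
Σ tᵢ·10^(Lᵢ/10) = 40·10^(71.4/10) + 120·10^(83.3/10) + 30·10^(91.8/10) + 15·10^(76.8/10) = 7.233e+10.
L_eq = 10·log₁₀(7.233e+10/205) = 85.48 dB.

85.5 dB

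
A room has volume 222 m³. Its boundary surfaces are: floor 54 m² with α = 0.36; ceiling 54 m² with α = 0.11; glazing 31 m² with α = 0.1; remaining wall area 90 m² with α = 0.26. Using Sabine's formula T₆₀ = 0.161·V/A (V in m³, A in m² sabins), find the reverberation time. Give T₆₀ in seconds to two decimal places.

A = Σ Sᵢαᵢ = 54·0.36 + 54·0.11 + 31·0.1 + 90·0.26 = 51.88 m².
T₆₀ = 0.161 × 222 / 51.88 = 0.689 s.

0.69 s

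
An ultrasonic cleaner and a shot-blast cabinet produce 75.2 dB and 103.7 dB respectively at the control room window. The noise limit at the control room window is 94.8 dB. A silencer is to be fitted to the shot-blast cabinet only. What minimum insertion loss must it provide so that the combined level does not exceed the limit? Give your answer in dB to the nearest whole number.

Fixed contribution from the other source: Σ 10^(L/10) = 10^(75.2/10) = 3.311e+07 (75.20 dB).
The limit corresponds to 10^(94.8/10) = 3.020e+09; subtracting the fixed part leaves 2.987e+09 for the shot-blast cabinet, i.e. 94.75 dB.
Required insertion loss = 103.7 − 94.75 = 8.95 dB.

9 dB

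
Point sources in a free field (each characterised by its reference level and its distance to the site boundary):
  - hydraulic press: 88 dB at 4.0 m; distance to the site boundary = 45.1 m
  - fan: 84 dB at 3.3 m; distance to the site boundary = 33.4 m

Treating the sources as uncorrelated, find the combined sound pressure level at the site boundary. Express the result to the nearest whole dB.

69 dB

First find each source's level at the receiver (point-source: −20·log₁₀(r/r_ref)), then combine on an intensity basis.
hydraulic press: 88 − 20·log₁₀(45.1/4.0) = 88 − 21.04 = 66.96 dB.
fan: 84 − 20·log₁₀(33.4/3.3) = 84 − 20.10 = 63.90 dB.
Σ 10^(L/10) = 7.415e+06 → L_total = 10·log₁₀(7.415e+06) = 68.70 dB.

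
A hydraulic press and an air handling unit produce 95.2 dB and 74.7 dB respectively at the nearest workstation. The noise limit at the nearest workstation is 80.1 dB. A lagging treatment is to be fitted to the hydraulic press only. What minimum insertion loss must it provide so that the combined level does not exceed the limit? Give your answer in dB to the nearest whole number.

Everything except the hydraulic press sums to 10^(74.7/10) = 2.951e+07 in linear terms, 74.70 dB.
To meet 80.1 dB overall, the treated hydraulic press may contribute at most 10^(80.1/10) − 2.951e+07 = 7.282e+07, i.e. 78.62 dB.
Required insertion loss = 95.2 − 78.62 = 16.58 dB.

17 dB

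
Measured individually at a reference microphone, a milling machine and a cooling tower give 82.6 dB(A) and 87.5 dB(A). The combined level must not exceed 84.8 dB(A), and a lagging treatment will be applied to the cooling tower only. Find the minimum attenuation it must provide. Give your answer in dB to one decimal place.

6.7 dB

The untreated sources together contribute 10^(82.6/10) = 1.820e+08, i.e. 82.60 dB(A).
To meet 84.8 dB(A) overall, the treated cooling tower may contribute at most 10^(84.8/10) − 1.820e+08 = 1.200e+08, i.e. 80.79 dB(A).
Required insertion loss = 87.5 − 80.79 = 6.71 dB.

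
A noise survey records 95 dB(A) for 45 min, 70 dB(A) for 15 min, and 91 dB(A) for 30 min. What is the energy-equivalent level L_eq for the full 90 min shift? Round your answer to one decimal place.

93.0 dB(A)

L_eq = 10·log₁₀[(1/T)·Σ tᵢ·10^(Lᵢ/10)] with T = 90 min.
Σ tᵢ·10^(Lᵢ/10) = 45·10^(95/10) + 15·10^(70/10) + 30·10^(91/10) = 1.802e+11.
L_eq = 10·log₁₀(1.802e+11/90) = 93.02 dB(A).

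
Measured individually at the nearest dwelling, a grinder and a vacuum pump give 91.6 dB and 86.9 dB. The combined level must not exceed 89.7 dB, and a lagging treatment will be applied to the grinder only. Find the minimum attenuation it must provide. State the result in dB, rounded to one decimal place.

5.1 dB

Fixed contribution from the other source: Σ 10^(L/10) = 10^(86.9/10) = 4.898e+08 (86.90 dB).
To meet 89.7 dB overall, the treated grinder may contribute at most 10^(89.7/10) − 4.898e+08 = 4.435e+08, i.e. 86.47 dB.
Required insertion loss = 91.6 − 86.47 = 5.13 dB.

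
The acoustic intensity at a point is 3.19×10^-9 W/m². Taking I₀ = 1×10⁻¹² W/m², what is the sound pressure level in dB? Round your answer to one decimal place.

I/I₀ = 3.19×10^-9/10⁻¹² = 3.19×10^3, and L = 10·log₁₀(I/I₀).
L = 10·(0.5038 + 3) = 35.04 dB.

35.0 dB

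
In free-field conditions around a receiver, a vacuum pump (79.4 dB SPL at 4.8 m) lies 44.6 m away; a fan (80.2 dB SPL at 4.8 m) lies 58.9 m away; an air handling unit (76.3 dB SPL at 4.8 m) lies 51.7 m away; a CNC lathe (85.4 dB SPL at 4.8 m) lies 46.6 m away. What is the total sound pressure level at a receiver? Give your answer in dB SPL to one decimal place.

67.6 dB SPL

First find each source's level at the receiver (point-source: −20·log₁₀(r/r_ref)), then combine on an intensity basis.
vacuum pump: 79.4 − 20·log₁₀(44.6/4.8) = 79.4 − 19.36 = 60.04 dB SPL.
fan: 80.2 − 20·log₁₀(58.9/4.8) = 80.2 − 21.78 = 58.42 dB SPL.
air handling unit: 76.3 − 20·log₁₀(51.7/4.8) = 76.3 − 20.64 = 55.66 dB SPL.
CNC lathe: 85.4 − 20·log₁₀(46.6/4.8) = 85.4 − 19.74 = 65.66 dB SPL.
Σ 10^(L/10) = 5.751e+06 → L_total = 10·log₁₀(5.751e+06) = 67.60 dB SPL.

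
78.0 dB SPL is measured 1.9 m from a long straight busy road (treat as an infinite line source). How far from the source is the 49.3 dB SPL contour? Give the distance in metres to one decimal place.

1408.5 m

For a line source L₁ − L₂ = 10·log₁₀(r₂/r₁), so r₂ = r₁·10^((L₁−L₂)/10).
r₂ = 1.9·10^((78.0−49.3)/10) = 1.9·10^(28.7/10) = 1408.49 m.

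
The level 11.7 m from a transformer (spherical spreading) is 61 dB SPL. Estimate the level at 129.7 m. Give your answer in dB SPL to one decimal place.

40.1 dB SPL

Point-source attenuation: ΔL = 20·log₁₀(r₂/r₁) = 20·log₁₀(129.7/11.7) = 20.895 dB.
L₂ = 61 − 20·log₁₀(129.7/11.7) = 61 − 20.895 = 40.10 dB SPL.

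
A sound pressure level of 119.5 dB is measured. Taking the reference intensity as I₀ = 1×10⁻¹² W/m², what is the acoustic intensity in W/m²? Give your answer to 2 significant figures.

0.89 W/m²

L = 10·log₁₀(I/I₀) ⇒ I = I₀·10^(L/10) = 10⁻¹² × 10^11.95.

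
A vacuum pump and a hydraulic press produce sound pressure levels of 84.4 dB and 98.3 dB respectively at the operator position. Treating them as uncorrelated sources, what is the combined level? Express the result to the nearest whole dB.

For uncorrelated sources the intensities add, so convert each level to linear form, sum, and take 10·log₁₀ of the total.
Σ 10^(L/10) = 10^(84.4/10) + 10^(98.3/10) = 7.036e+09.
L_total = 10·log₁₀(7.036e+09) = 98.47 dB.

98 dB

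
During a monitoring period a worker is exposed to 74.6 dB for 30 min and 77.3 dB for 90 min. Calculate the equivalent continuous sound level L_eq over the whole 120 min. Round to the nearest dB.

Weight each interval's intensity by its duration and average over T = 120 min:
Σ tᵢ·10^(Lᵢ/10) = 30·10^(74.6/10) + 90·10^(77.3/10) = 5.698e+09.
L_eq = 10·log₁₀(5.698e+09/120) = 76.77 dB.

77 dB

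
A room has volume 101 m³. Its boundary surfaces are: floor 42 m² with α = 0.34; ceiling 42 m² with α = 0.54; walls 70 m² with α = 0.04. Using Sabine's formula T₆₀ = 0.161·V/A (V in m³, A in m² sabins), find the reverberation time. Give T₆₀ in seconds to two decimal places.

0.41 s

A = Σ Sᵢαᵢ = 42·0.34 + 42·0.54 + 70·0.04 = 39.76 m².
T₆₀ = 0.161 × 101 / 39.76 = 0.409 s.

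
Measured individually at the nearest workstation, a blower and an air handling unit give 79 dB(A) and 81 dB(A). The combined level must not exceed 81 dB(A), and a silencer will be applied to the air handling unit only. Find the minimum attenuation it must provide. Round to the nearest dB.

4 dB

Everything except the air handling unit sums to 10^(79/10) = 7.943e+07 in linear terms, 79.00 dB(A).
The limit corresponds to 10^(81/10) = 1.259e+08; subtracting the fixed part leaves 4.646e+07 for the air handling unit, i.e. 76.67 dB(A).
Required insertion loss = 81 − 76.67 = 4.33 dB.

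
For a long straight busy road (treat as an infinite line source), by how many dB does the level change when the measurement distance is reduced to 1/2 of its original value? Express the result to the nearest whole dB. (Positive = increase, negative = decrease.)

+3 dB

A line source loses 3 dB per doubling of distance; generally ΔL = −10·log₁₀(r₂/r₁).
ΔL = −10·log₁₀(0.5) = +3.01 dB.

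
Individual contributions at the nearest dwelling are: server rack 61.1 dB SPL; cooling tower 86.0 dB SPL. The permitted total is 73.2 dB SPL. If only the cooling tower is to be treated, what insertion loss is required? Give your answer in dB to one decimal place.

13.1 dB

Everything except the cooling tower sums to 10^(61.1/10) = 1.288e+06 in linear terms, 61.10 dB SPL.
The limit corresponds to 10^(73.2/10) = 2.089e+07; subtracting the fixed part leaves 1.960e+07 for the cooling tower, i.e. 72.92 dB SPL.
So the cooling tower must be reduced from 86.0 to 72.92 dB SPL: IL = 13.08 dB.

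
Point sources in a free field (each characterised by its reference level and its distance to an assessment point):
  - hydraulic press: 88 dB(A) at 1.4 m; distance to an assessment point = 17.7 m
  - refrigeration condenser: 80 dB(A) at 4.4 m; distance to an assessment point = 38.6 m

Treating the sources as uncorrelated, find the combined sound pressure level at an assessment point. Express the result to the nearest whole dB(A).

Propagate each source to the receiver with L = L_ref − 20·log₁₀(r/r_ref), then add intensities.
hydraulic press: 88 − 20·log₁₀(17.7/1.4) = 88 − 22.04 = 65.96 dB(A).
refrigeration condenser: 80 − 20·log₁₀(38.6/4.4) = 80 − 18.86 = 61.14 dB(A).
Σ 10^(L/10) = 5.247e+06 → L_total = 10·log₁₀(5.247e+06) = 67.20 dB(A).

67 dB(A)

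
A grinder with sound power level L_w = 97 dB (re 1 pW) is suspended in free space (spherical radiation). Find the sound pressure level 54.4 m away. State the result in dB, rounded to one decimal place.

L_p = L_w − 10·log₁₀(4π·r²) with r = 54.4 m.
4π·r² = 3.719e+04 m², 10·log₁₀ of that is 45.704 dB.
L_p = 97 − 45.704 = 51.30 dB.

51.3 dB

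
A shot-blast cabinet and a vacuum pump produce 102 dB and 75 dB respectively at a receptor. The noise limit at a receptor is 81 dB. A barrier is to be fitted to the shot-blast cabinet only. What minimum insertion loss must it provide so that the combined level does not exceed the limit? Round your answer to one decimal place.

22.3 dB

Everything except the shot-blast cabinet sums to 10^(75/10) = 3.162e+07 in linear terms, 75.00 dB.
To meet 81 dB overall, the treated shot-blast cabinet may contribute at most 10^(81/10) − 3.162e+07 = 9.427e+07, i.e. 79.74 dB.
Required insertion loss = 102 − 79.74 = 22.26 dB.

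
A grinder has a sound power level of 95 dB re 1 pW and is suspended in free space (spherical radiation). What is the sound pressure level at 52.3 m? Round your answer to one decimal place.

The power spreads over a sphere of area 4π·r², so L_p = L_w − 10·log₁₀(4π·r²).
4π·r² = 3.437e+04 m², 10·log₁₀ of that is 45.362 dB.
L_p = 95 − 45.362 = 49.64 dB.

49.6 dB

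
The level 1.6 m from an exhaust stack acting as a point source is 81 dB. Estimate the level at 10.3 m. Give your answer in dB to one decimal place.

64.8 dB

Spherical spreading from a point source gives a 20·log₁₀(r₂/r₁) drop.
L₂ = 81 − 20·log₁₀(10.3/1.6) = 81 − 16.174 = 64.83 dB.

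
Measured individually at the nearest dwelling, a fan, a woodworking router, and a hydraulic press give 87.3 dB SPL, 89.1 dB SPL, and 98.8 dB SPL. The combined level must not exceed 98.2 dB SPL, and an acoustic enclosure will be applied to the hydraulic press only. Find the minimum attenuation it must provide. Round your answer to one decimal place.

Everything except the hydraulic press sums to 10^(87.3/10) + 10^(89.1/10) = 1.350e+09 in linear terms, 91.30 dB SPL.
To meet 98.2 dB SPL overall, the treated hydraulic press may contribute at most 10^(98.2/10) − 1.350e+09 = 5.257e+09, i.e. 97.21 dB SPL.
So the hydraulic press must be reduced from 98.8 to 97.21 dB SPL: IL = 1.59 dB.

1.6 dB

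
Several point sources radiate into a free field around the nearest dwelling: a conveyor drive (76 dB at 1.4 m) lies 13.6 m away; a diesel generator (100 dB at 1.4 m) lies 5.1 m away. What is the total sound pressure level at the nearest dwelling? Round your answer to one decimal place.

88.8 dB

First find each source's level at the receiver (point-source: −20·log₁₀(r/r_ref)), then combine on an intensity basis.
conveyor drive: 76 − 20·log₁₀(13.6/1.4) = 76 − 19.75 = 56.25 dB.
diesel generator: 100 − 20·log₁₀(5.1/1.4) = 100 − 11.23 = 88.77 dB.
Σ 10^(L/10) = 7.540e+08 → L_total = 10·log₁₀(7.540e+08) = 88.77 dB.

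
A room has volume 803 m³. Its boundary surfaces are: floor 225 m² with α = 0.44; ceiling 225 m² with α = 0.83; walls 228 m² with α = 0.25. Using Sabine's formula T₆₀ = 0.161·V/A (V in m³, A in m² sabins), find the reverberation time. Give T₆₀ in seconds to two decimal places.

Total absorption A = 225·0.44 + 225·0.83 + 228·0.25 = 342.75 m² sabins.
T₆₀ = 0.161 × 803 / 342.75 = 0.377 s.

0.38 s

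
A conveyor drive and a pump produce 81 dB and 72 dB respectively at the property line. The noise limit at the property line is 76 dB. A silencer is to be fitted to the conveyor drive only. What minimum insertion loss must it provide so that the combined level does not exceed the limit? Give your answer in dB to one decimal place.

7.2 dB

The untreated sources together contribute 10^(72/10) = 1.585e+07, i.e. 72.00 dB.
To meet 76 dB overall, the treated conveyor drive may contribute at most 10^(76/10) − 1.585e+07 = 2.396e+07, i.e. 73.80 dB.
Required insertion loss = 81 − 73.80 = 7.20 dB.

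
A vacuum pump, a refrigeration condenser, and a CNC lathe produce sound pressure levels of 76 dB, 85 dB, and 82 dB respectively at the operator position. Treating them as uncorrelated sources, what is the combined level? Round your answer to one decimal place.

87.1 dB

For uncorrelated sources the intensities add, so convert each level to linear form, sum, and take 10·log₁₀ of the total.
Σ 10^(L/10) = 10^(76/10) + 10^(85/10) + 10^(82/10) = 5.145e+08.
L_total = 10·log₁₀(5.145e+08) = 87.11 dB.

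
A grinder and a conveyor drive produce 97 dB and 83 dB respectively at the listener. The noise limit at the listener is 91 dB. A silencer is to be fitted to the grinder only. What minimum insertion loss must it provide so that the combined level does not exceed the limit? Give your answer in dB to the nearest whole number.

7 dB

The untreated sources together contribute 10^(83/10) = 1.995e+08, i.e. 83.00 dB.
To meet 91 dB overall, the treated grinder may contribute at most 10^(91/10) − 1.995e+08 = 1.059e+09, i.e. 90.25 dB.
Required insertion loss = 97 − 90.25 = 6.75 dB.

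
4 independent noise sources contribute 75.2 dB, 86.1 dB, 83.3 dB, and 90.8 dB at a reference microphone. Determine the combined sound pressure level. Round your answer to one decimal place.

For uncorrelated sources the intensities add, so convert each level to linear form, sum, and take 10·log₁₀ of the total.
Σ 10^(L/10) = 10^(75.2/10) + 10^(86.1/10) + 10^(83.3/10) + 10^(90.8/10) = 1.857e+09.
L_total = 10·log₁₀(1.857e+09) = 92.69 dB.

92.7 dB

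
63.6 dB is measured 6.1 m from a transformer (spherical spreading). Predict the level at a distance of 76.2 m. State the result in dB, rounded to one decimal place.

Point-source attenuation: ΔL = 20·log₁₀(r₂/r₁) = 20·log₁₀(76.2/6.1) = 21.933 dB.
L₂ = 63.6 − 20·log₁₀(76.2/6.1) = 63.6 − 21.933 = 41.67 dB.

41.7 dB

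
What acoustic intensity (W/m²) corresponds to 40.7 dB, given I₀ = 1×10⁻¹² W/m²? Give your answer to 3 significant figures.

1.17e-08 W/m²

L = 10·log₁₀(I/I₀) ⇒ I = I₀·10^(L/10) = 10⁻¹² × 10^4.07.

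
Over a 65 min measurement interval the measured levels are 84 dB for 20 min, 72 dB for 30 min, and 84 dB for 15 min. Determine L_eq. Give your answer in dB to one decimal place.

Weight each interval's intensity by its duration and average over T = 65 min:
Σ tᵢ·10^(Lᵢ/10) = 20·10^(84/10) + 30·10^(72/10) + 15·10^(84/10) = 9.267e+09.
L_eq = 10·log₁₀(9.267e+09/65) = 81.54 dB.

81.5 dB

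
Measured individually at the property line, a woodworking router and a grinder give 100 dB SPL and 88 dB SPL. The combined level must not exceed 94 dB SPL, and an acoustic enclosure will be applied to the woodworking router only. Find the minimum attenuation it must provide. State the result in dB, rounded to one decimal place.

7.3 dB

Fixed contribution from the other source: Σ 10^(L/10) = 10^(88/10) = 6.310e+08 (88.00 dB SPL).
To meet 94 dB SPL overall, the treated woodworking router may contribute at most 10^(94/10) − 6.310e+08 = 1.881e+09, i.e. 92.74 dB SPL.
Required insertion loss = 100 − 92.74 = 7.26 dB.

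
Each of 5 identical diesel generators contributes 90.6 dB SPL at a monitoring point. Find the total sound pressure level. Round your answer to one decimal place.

97.6 dB SPL

L_total = L₁ + 10·log₁₀ N for N identical incoherent sources.
L_total = 90.6 + 10·log₁₀(5) = 90.6 + 6.990 = 97.59 dB SPL.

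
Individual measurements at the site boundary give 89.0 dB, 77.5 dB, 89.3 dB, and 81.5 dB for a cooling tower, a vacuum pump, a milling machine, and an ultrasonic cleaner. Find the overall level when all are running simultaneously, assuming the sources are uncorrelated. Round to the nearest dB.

For uncorrelated sources the intensities add, so convert each level to linear form, sum, and take 10·log₁₀ of the total.
Σ 10^(L/10) = 10^(89.0/10) + 10^(77.5/10) + 10^(89.3/10) + 10^(81.5/10) = 1.843e+09.
L_total = 10·log₁₀(1.843e+09) = 92.66 dB.

93 dB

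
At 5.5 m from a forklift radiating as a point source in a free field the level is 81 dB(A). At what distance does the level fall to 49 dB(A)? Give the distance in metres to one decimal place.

For a point source L₁ − L₂ = 20·log₁₀(r₂/r₁), so r₂ = r₁·10^((L₁−L₂)/20).
r₂ = 5.5·10^((81−49)/20) = 5.5·10^(32.0/20) = 218.96 m.

219.0 m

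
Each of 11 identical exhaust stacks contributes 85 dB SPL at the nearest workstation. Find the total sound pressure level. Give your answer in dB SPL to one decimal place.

95.4 dB SPL

N identical incoherent sources raise the level by 10·log₁₀ N.
L_total = 85 + 10·log₁₀(11) = 85 + 10.414 = 95.41 dB SPL.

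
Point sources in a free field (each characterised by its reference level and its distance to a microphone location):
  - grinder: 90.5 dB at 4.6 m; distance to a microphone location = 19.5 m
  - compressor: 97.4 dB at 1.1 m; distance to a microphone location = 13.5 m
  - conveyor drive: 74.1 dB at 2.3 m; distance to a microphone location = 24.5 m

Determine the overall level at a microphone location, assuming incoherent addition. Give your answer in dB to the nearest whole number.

80 dB

First find each source's level at the receiver (point-source: −20·log₁₀(r/r_ref)), then combine on an intensity basis.
grinder: 90.5 − 20·log₁₀(19.5/4.6) = 90.5 − 12.55 = 77.95 dB.
compressor: 97.4 − 20·log₁₀(13.5/1.1) = 97.4 − 21.78 = 75.62 dB.
conveyor drive: 74.1 − 20·log₁₀(24.5/2.3) = 74.1 − 20.55 = 53.55 dB.
Σ 10^(L/10) = 9.915e+07 → L_total = 10·log₁₀(9.915e+07) = 79.96 dB.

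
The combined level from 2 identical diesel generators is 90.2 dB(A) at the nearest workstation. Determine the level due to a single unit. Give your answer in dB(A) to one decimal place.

For N identical incoherent sources L_total = L₁ + 10·log₁₀ N, so L₁ = 90.2 − 10·log₁₀(2) = 90.2 − 3.010.

87.2 dB(A)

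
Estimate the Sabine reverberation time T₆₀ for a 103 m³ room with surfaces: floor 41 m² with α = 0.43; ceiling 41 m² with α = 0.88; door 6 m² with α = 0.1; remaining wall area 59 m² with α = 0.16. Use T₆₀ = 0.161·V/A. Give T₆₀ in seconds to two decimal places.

A = Σ Sᵢαᵢ = 41·0.43 + 41·0.88 + 6·0.1 + 59·0.16 = 63.75 m².
T₆₀ = 0.161 × 103 / 63.75 = 0.260 s.

0.26 s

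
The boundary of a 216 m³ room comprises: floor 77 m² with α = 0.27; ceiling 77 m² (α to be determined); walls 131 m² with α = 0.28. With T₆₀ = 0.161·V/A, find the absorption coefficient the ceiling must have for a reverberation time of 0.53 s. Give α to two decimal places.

0.11

A = 0.161·V/T₆₀ = 0.161·216/0.53 = 65.62 m² sabins.
Absorption from the other surfaces = 77·0.27 + 131·0.28 = 57.47 m², so the ceiling must supply 8.15 m² over 77 m².
α = 8.15/77 = 0.106.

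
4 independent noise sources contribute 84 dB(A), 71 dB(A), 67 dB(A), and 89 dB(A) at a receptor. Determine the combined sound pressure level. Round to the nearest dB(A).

90 dB(A)

For uncorrelated sources the intensities add, so convert each level to linear form, sum, and take 10·log₁₀ of the total.
Σ 10^(L/10) = 10^(84/10) + 10^(71/10) + 10^(67/10) + 10^(89/10) = 1.063e+09.
L_total = 10·log₁₀(1.063e+09) = 90.27 dB(A).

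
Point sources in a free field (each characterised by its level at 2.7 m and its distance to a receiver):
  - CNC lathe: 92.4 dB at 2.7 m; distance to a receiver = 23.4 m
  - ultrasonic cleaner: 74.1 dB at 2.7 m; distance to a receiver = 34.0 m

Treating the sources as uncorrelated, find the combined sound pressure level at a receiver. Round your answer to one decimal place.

73.7 dB

Propagate each source to the receiver with L = L_ref − 20·log₁₀(r/r_ref), then add intensities.
CNC lathe: 92.4 − 20·log₁₀(23.4/2.7) = 92.4 − 18.76 = 73.64 dB.
ultrasonic cleaner: 74.1 − 20·log₁₀(34.0/2.7) = 74.1 − 22.00 = 52.10 dB.
Σ 10^(L/10) = 2.330e+07 → L_total = 10·log₁₀(2.330e+07) = 73.67 dB.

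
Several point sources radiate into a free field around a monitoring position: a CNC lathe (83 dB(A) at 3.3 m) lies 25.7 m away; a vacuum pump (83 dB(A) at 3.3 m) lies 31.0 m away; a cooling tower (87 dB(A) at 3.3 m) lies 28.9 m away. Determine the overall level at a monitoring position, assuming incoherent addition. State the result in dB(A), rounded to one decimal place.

First find each source's level at the receiver (point-source: −20·log₁₀(r/r_ref)), then combine on an intensity basis.
CNC lathe: 83 − 20·log₁₀(25.7/3.3) = 83 − 17.83 = 65.17 dB(A).
vacuum pump: 83 − 20·log₁₀(31.0/3.3) = 83 − 19.46 = 63.54 dB(A).
cooling tower: 87 − 20·log₁₀(28.9/3.3) = 87 − 18.85 = 68.15 dB(A).
Σ 10^(L/10) = 1.209e+07 → L_total = 10·log₁₀(1.209e+07) = 70.82 dB(A).

70.8 dB(A)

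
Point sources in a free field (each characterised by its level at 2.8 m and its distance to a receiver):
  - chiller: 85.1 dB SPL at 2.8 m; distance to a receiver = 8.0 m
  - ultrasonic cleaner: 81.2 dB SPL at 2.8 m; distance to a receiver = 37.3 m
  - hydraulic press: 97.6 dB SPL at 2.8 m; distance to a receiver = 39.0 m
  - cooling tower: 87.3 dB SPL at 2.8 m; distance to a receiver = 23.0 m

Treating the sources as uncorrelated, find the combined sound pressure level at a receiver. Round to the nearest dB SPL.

Propagate each source to the receiver with L = L_ref − 20·log₁₀(r/r_ref), then add intensities.
chiller: 85.1 − 20·log₁₀(8.0/2.8) = 85.1 − 9.12 = 75.98 dB SPL.
ultrasonic cleaner: 81.2 − 20·log₁₀(37.3/2.8) = 81.2 − 22.49 = 58.71 dB SPL.
hydraulic press: 97.6 − 20·log₁₀(39.0/2.8) = 97.6 − 22.88 = 74.72 dB SPL.
cooling tower: 87.3 − 20·log₁₀(23.0/2.8) = 87.3 − 18.29 = 69.01 dB SPL.
Σ 10^(L/10) = 7.800e+07 → L_total = 10·log₁₀(7.800e+07) = 78.92 dB SPL.

79 dB SPL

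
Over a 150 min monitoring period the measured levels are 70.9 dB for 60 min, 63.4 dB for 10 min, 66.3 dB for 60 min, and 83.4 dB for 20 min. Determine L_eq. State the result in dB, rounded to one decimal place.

75.6 dB

The energy average is taken in the linear domain: L_eq = 10·log₁₀[(Σ tᵢ·10^(Lᵢ/10))/T], T = 150 min.
Σ tᵢ·10^(Lᵢ/10) = 60·10^(70.9/10) + 10·10^(63.4/10) + 60·10^(66.3/10) + 20·10^(83.4/10) = 5.392e+09.
L_eq = 10·log₁₀(5.392e+09/150) = 75.56 dB.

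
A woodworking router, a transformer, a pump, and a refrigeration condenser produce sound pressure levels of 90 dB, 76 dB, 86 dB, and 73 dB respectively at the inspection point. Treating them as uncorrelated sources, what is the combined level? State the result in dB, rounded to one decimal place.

91.6 dB

For uncorrelated sources the intensities add, so convert each level to linear form, sum, and take 10·log₁₀ of the total.
Σ 10^(L/10) = 10^(90/10) + 10^(76/10) + 10^(86/10) + 10^(73/10) = 1.458e+09.
L_total = 10·log₁₀(1.458e+09) = 91.64 dB.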